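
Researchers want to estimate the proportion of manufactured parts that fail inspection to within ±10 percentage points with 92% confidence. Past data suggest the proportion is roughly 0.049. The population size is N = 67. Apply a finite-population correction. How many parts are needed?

12

For a proportion with margin E = 0.1 at 92% confidence, z = 1.751.
n = p̂(1−p̂)(z/E)² = 0.049 × 0.951 × (1.751/0.1)² = 14.29 — call this n₀.
Finite-population correction with N = 67: n = n₀ / (1 + (n₀−1)/N) = 14.29 / 1.198 = 11.93
Round up: n = 12.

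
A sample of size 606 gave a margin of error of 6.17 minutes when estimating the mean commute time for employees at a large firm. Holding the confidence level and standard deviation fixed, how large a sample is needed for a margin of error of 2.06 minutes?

5437

Margin of error scales as 1/√n, so n₂ = n₁·(E₁/E₂)².
n₂ = 606 × (6.17/2.06)² = 606 × 8.971 = 5436.43
Round up: n₂ = 5437.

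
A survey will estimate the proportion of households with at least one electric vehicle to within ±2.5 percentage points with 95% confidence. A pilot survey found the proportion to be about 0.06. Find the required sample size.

For a proportion with margin E = 0.025 at 95% confidence, z = 1.960.
n = p̂(1−p̂)(z/E)² = 0.06 × 0.94 × (1.960/0.025)² = 346.67
Round up: n = 347.

347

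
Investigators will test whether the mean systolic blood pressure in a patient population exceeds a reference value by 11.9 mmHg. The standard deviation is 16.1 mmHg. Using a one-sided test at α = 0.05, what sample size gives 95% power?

n = 20

For a one-sample z-test, n = ((z_α + z_β)·σ/δ)².
z_α = 1.645 (one-sided α = 0.05); z_β = 1.645 (power 95% → β = 0.05).
n = (3.290 × 16.1 / 11.9)² = 19.81
Round up: n = 20.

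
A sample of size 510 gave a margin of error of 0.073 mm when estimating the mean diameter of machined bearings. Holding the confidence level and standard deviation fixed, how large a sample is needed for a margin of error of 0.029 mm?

Margin of error scales as 1/√n, so n₂ = n₁·(E₁/E₂)².
n₂ = 510 × (0.073/0.029)² = 510 × 6.337 = 3231.87
Round up: n₂ = 3232.

3232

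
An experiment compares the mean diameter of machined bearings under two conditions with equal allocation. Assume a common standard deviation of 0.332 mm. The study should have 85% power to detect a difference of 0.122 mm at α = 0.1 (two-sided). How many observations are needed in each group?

107 per group

For two equal groups, n per group = 2·((z_{α/2} + z_β)·σ/δ)².
z_{α/2} = 1.645; z_β = 1.036 (power 85%).
n = 2 × (2.681 × 0.332 / 0.122)² = 2 × 53.23 = 106.46
Round up: n = 107 per group.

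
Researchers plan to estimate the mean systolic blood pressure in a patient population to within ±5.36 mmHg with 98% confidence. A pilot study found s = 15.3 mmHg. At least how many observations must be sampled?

45

For a mean, the margin of error is E = z·σ/√n, so n = (zσ/E)².
At 98% confidence, z = 2.326.
n = (2.326 × 15.3 / 5.36)² = 44.08
Round up: n = 45.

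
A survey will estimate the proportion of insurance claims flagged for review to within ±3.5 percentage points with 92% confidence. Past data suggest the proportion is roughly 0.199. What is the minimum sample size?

399

For a proportion with margin E = 0.035 at 92% confidence, z = 1.751.
n = p̂(1−p̂)(z/E)² = 0.199 × 0.801 × (1.751/0.035)² = 398.95
Round up: n = 399.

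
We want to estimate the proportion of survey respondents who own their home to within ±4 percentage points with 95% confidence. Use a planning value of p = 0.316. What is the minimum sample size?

For a proportion with margin E = 0.04 at 95% confidence, z = 1.960.
n = p̂(1−p̂)(z/E)² = 0.316 × 0.684 × (1.960/0.04)² = 518.96
Round up: n = 519.

n = 519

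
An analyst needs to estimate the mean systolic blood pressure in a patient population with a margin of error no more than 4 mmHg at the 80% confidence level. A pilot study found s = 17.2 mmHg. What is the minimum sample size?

n = 31

For a mean, the margin of error is E = z·σ/√n, so n = (zσ/E)².
At 80% confidence, z = 1.282.
n = (1.282 × 17.2 / 4)² = 30.39
Round up: n = 31.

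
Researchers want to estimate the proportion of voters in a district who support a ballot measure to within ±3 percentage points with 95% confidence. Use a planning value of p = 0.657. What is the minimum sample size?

n = 962

For a proportion with margin E = 0.03 at 95% confidence, z = 1.960.
n = p̂(1−p̂)(z/E)² = 0.657 × 0.343 × (1.960/0.03)² = 961.90
Round up: n = 962.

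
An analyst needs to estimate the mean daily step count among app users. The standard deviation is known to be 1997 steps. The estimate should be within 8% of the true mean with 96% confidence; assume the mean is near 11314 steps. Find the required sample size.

For a mean, the margin of error is E = z·σ/√n, so n = (zσ/E)².
At 96% confidence, z = 2.054.
E = 8% of 11314 = 905.1 steps.
n = (2.054 × 1997 / 905.1)² = 20.54
Round up: n = 21.

21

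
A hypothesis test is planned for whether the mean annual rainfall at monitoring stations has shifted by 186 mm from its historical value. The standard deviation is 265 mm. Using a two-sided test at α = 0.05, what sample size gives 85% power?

19

For a one-sample z-test, n = ((z_{α/2} + z_β)·σ/δ)².
z_{α/2} = 1.960 (two-sided α = 0.05); z_β = 1.036 (power 85% → β = 0.15).
n = (2.996 × 265 / 186)² = 18.22
Round up: n = 19.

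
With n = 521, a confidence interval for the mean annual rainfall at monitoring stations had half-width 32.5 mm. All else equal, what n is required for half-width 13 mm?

n = 3257

Margin of error scales as 1/√n, so n₂ = n₁·(E₁/E₂)².
n₂ = 521 × (32.5/13)² = 521 × 6.25 = 3256.25
Round up: n₂ = 3257.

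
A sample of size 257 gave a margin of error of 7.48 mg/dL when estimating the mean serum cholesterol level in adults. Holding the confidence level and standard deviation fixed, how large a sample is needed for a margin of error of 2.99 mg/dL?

1609

Margin of error scales as 1/√n, so n₂ = n₁·(E₁/E₂)².
n₂ = 257 × (7.48/2.99)² = 257 × 6.258 = 1608.31
Round up: n₂ = 1609.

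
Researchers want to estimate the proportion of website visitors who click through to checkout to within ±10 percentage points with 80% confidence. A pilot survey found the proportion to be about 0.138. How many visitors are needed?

20

For a proportion with margin E = 0.1 at 80% confidence, z = 1.282.
n = p̂(1−p̂)(z/E)² = 0.138 × 0.862 × (1.282/0.1)² = 19.55
Round up: n = 20.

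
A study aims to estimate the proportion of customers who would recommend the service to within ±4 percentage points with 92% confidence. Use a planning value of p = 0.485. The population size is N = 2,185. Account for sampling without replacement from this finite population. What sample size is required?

For a proportion with margin E = 0.04 at 92% confidence, z = 1.751.
n = p̂(1−p̂)(z/E)² = 0.485 × 0.515 × (1.751/0.04)² = 478.63 — call this n₀.
Finite-population correction with N = 2,185: n = n₀ / (1 + (n₀−1)/N) = 478.63 / 1.219 = 392.64
Round up: n = 393.

n = 393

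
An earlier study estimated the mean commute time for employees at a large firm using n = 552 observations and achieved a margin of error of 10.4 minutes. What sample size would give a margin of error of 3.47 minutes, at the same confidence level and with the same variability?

Margin of error scales as 1/√n, so n₂ = n₁·(E₁/E₂)².
n₂ = 552 × (10.4/3.47)² = 552 × 8.983 = 4958.62
Round up: n₂ = 4959.

4959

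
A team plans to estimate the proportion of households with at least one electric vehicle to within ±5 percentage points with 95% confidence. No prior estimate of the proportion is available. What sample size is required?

For a proportion with margin E = 0.05 at 95% confidence, z = 1.960.
With no prior estimate, use p = 0.5, which maximizes p(1−p) at 0.25.
n = 0.25 × (z/E)² = 0.25 × (1.960/0.05)² = 384.16
Round up: n = 385.

385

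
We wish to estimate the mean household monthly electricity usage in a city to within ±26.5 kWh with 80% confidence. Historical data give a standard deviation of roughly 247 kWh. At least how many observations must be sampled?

n = 143

For a mean, the margin of error is E = z·σ/√n, so n = (zσ/E)².
At 80% confidence, z = 1.282.
n = (1.282 × 247 / 26.5)² = 142.78
Round up: n = 143.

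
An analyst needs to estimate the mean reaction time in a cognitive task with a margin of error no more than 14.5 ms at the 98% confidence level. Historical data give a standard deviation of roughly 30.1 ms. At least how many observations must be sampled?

For a mean, the margin of error is E = z·σ/√n, so n = (zσ/E)².
At 98% confidence, z = 2.326.
n = (2.326 × 30.1 / 14.5)² = 23.31
Round up: n = 24.

24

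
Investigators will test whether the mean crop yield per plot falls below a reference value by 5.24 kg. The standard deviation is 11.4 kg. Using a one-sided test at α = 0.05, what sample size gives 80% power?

For a one-sample z-test, n = ((z_α + z_β)·σ/δ)².
z_α = 1.645 (one-sided α = 0.05); z_β = 0.842 (power 80% → β = 0.2).
n = (2.487 × 11.4 / 5.24)² = 29.28
Round up: n = 30.

n = 30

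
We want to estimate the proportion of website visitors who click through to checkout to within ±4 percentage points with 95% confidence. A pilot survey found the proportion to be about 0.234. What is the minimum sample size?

For a proportion with margin E = 0.04 at 95% confidence, z = 1.960.
n = p̂(1−p̂)(z/E)² = 0.234 × 0.766 × (1.960/0.04)² = 430.36
Round up: n = 431.

431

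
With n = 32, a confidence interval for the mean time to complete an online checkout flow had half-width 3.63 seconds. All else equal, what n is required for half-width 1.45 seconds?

Margin of error scales as 1/√n, so n₂ = n₁·(E₁/E₂)².
n₂ = 32 × (3.63/1.45)² = 32 × 6.267 = 200.54
Round up: n₂ = 201.

n = 201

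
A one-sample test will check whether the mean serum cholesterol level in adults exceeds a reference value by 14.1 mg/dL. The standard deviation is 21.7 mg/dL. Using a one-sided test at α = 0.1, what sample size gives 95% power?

For a one-sample z-test, n = ((z_α + z_β)·σ/δ)².
z_α = 1.282 (one-sided α = 0.1); z_β = 1.645 (power 95% → β = 0.05).
n = (2.927 × 21.7 / 14.1)² = 20.29
Round up: n = 21.

21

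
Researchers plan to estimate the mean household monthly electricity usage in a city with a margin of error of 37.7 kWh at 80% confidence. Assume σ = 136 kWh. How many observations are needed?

22

For a mean, the margin of error is E = z·σ/√n, so n = (zσ/E)².
At 80% confidence, z = 1.282.
n = (1.282 × 136 / 37.7)² = 21.39
Round up: n = 22.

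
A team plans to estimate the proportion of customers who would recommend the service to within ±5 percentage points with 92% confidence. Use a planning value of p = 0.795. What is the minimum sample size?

For a proportion with margin E = 0.05 at 92% confidence, z = 1.751.
n = p̂(1−p̂)(z/E)² = 0.795 × 0.205 × (1.751/0.05)² = 199.87
Round up: n = 200.

200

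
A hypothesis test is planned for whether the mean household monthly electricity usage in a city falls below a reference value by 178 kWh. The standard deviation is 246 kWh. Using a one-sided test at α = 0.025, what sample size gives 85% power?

18

For a one-sample z-test, n = ((z_α + z_β)·σ/δ)².
z_α = 1.960 (one-sided α = 0.025); z_β = 1.036 (power 85% → β = 0.15).
n = (2.996 × 246 / 178)² = 17.14
Round up: n = 18.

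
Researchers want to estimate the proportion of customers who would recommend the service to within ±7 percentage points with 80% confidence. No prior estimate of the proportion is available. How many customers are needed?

n = 84

For a proportion with margin E = 0.07 at 80% confidence, z = 1.282.
With no prior estimate, use p = 0.5, which maximizes p(1−p) at 0.25.
n = 0.25 × (z/E)² = 0.25 × (1.282/0.07)² = 83.85
Round up: n = 84.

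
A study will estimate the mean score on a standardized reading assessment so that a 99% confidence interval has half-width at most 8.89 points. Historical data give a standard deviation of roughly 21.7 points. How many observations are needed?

For a mean, the margin of error is E = z·σ/√n, so n = (zσ/E)².
At 99% confidence, z = 2.576.
n = (2.576 × 21.7 / 8.89)² = 39.54
Round up: n = 40.

40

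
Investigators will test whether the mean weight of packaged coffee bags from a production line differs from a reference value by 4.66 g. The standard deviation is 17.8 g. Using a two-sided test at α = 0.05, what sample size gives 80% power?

For a one-sample z-test, n = ((z_{α/2} + z_β)·σ/δ)².
z_{α/2} = 1.960 (two-sided α = 0.05); z_β = 0.842 (power 80% → β = 0.2).
n = (2.802 × 17.8 / 4.66)² = 114.55
Round up: n = 115.

115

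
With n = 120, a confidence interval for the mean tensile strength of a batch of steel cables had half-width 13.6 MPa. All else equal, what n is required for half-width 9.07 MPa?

270

Margin of error scales as 1/√n, so n₂ = n₁·(E₁/E₂)².
n₂ = 120 × (13.6/9.07)² = 120 × 2.248 = 269.76
Round up: n₂ = 270.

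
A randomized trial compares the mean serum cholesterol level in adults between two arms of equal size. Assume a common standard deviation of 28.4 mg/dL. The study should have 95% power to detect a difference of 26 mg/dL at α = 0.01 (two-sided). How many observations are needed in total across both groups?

For two equal groups, n per group = 2·((z_{α/2} + z_β)·σ/δ)².
z_{α/2} = 2.576; z_β = 1.645 (power 95%).
n = 2 × (4.221 × 28.4 / 26)² = 2 × 21.26 = 42.52
Round up: n = 43 per group.
Total across both groups: 2 × 43 = 86.

86 total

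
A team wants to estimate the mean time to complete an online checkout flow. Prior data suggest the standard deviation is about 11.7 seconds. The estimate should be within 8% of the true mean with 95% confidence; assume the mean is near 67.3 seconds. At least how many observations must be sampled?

19

For a mean, the margin of error is E = z·σ/√n, so n = (zσ/E)².
At 95% confidence, z = 1.960.
E = 8% of 67.3 = 5.384 seconds.
n = (1.960 × 11.7 / 5.384)² = 18.14
Round up: n = 19.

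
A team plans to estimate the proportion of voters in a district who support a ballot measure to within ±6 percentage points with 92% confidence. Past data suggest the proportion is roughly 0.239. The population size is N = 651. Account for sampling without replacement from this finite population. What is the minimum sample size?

126

For a proportion with margin E = 0.06 at 92% confidence, z = 1.751.
n = p̂(1−p̂)(z/E)² = 0.239 × 0.761 × (1.751/0.06)² = 154.90 — call this n₀.
Finite-population correction with N = 651: n = n₀ / (1 + (n₀−1)/N) = 154.90 / 1.236 = 125.32
Round up: n = 126.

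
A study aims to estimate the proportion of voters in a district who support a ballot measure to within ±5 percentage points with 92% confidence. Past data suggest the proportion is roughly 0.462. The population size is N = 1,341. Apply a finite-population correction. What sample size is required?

249

For a proportion with margin E = 0.05 at 92% confidence, z = 1.751.
n = p̂(1−p̂)(z/E)² = 0.462 × 0.538 × (1.751/0.05)² = 304.83 — call this n₀.
Finite-population correction with N = 1,341: n = n₀ / (1 + (n₀−1)/N) = 304.83 / 1.227 = 248.44
Round up: n = 249.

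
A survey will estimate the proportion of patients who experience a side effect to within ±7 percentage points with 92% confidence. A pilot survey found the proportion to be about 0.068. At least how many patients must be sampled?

n = 40

For a proportion with margin E = 0.07 at 92% confidence, z = 1.751.
n = p̂(1−p̂)(z/E)² = 0.068 × 0.932 × (1.751/0.07)² = 39.66
Round up: n = 40.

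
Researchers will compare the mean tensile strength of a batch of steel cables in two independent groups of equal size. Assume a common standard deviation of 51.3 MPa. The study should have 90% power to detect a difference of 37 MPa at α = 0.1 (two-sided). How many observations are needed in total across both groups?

For two equal groups, n per group = 2·((z_{α/2} + z_β)·σ/δ)².
z_{α/2} = 1.645; z_β = 1.282 (power 90%).
n = 2 × (2.927 × 51.3 / 37)² = 2 × 16.47 = 32.94
Round up: n = 33 per group.
Total across both groups: 2 × 33 = 66.

66 total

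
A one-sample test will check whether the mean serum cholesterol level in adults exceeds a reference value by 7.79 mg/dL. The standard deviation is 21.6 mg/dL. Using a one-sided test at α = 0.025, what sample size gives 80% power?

For a one-sample z-test, n = ((z_α + z_β)·σ/δ)².
z_α = 1.960 (one-sided α = 0.025); z_β = 0.842 (power 80% → β = 0.2).
n = (2.802 × 21.6 / 7.79)² = 60.36
Round up: n = 61.

61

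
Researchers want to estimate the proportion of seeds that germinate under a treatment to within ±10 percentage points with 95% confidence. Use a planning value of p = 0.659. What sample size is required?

For a proportion with margin E = 0.1 at 95% confidence, z = 1.960.
n = p̂(1−p̂)(z/E)² = 0.659 × 0.341 × (1.960/0.1)² = 86.33
Round up: n = 87.

n = 87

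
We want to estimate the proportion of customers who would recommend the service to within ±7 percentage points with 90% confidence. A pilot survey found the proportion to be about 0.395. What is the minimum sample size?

132

For a proportion with margin E = 0.07 at 90% confidence, z = 1.645.
n = p̂(1−p̂)(z/E)² = 0.395 × 0.605 × (1.645/0.07)² = 131.97
Round up: n = 132.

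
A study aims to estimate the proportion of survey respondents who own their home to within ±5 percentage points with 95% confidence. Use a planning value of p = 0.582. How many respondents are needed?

374

For a proportion with margin E = 0.05 at 95% confidence, z = 1.960.
n = p̂(1−p̂)(z/E)² = 0.582 × 0.418 × (1.960/0.05)² = 373.83
Round up: n = 374.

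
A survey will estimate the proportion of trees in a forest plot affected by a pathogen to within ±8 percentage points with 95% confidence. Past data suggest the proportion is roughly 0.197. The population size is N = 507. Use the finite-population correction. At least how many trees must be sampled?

81

For a proportion with margin E = 0.08 at 95% confidence, z = 1.960.
n = p̂(1−p̂)(z/E)² = 0.197 × 0.803 × (1.960/0.08)² = 94.95 — call this n₀.
Finite-population correction with N = 507: n = n₀ / (1 + (n₀−1)/N) = 94.95 / 1.185 = 80.13
Round up: n = 81.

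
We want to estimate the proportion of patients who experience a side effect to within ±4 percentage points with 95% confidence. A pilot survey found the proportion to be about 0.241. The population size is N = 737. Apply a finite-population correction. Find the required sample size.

For a proportion with margin E = 0.04 at 95% confidence, z = 1.960.
n = p̂(1−p̂)(z/E)² = 0.241 × 0.759 × (1.960/0.04)² = 439.19 — call this n₀.
Finite-population correction with N = 737: n = n₀ / (1 + (n₀−1)/N) = 439.19 / 1.595 = 275.35
Round up: n = 276.

276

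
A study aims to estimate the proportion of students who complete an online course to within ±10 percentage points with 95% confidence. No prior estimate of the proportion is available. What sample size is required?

For a proportion with margin E = 0.1 at 95% confidence, z = 1.960.
With no prior estimate, use p = 0.5, which maximizes p(1−p) at 0.25.
n = 0.25 × (z/E)² = 0.25 × (1.960/0.1)² = 96.04
Round up: n = 97.

97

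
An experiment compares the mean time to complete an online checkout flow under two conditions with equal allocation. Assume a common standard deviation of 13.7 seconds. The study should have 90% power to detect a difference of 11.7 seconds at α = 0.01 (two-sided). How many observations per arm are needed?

41 per group

For two equal groups, n per group = 2·((z_{α/2} + z_β)·σ/δ)².
z_{α/2} = 2.576; z_β = 1.282 (power 90%).
n = 2 × (3.858 × 13.7 / 11.7)² = 2 × 20.41 = 40.82
Round up: n = 41 per group.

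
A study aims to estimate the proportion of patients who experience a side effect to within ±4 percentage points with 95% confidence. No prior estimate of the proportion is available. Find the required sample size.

For a proportion with margin E = 0.04 at 95% confidence, z = 1.960.
With no prior estimate, use p = 0.5, which maximizes p(1−p) at 0.25.
n = 0.25 × (z/E)² = 0.25 × (1.960/0.04)² = 600.25
Round up: n = 601.

n = 601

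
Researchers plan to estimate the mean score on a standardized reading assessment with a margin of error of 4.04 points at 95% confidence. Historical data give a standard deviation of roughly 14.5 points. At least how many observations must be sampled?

For a mean, the margin of error is E = z·σ/√n, so n = (zσ/E)².
At 95% confidence, z = 1.960.
n = (1.960 × 14.5 / 4.04)² = 49.49
Round up: n = 50.

50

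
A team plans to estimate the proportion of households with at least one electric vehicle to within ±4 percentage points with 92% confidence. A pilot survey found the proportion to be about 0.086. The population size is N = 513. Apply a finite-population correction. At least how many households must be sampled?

For a proportion with margin E = 0.04 at 92% confidence, z = 1.751.
n = p̂(1−p̂)(z/E)² = 0.086 × 0.914 × (1.751/0.04)² = 150.62 — call this n₀.
Finite-population correction with N = 513: n = n₀ / (1 + (n₀−1)/N) = 150.62 / 1.292 = 116.58
Round up: n = 117.

117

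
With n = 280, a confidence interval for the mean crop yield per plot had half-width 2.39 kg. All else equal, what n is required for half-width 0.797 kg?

2518

Margin of error scales as 1/√n, so n₂ = n₁·(E₁/E₂)².
n₂ = 280 × (2.39/0.797)² = 280 × 8.992 = 2517.76
Round up: n₂ = 2518.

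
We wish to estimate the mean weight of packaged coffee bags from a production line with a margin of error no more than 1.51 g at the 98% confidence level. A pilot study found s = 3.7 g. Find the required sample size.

For a mean, the margin of error is E = z·σ/√n, so n = (zσ/E)².
At 98% confidence, z = 2.326.
n = (2.326 × 3.7 / 1.51)² = 32.48
Round up: n = 33.

33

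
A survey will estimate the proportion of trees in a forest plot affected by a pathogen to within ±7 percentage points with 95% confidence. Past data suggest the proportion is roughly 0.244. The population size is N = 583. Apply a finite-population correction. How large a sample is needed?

117

For a proportion with margin E = 0.07 at 95% confidence, z = 1.960.
n = p̂(1−p̂)(z/E)² = 0.244 × 0.756 × (1.960/0.07)² = 144.62 — call this n₀.
Finite-population correction with N = 583: n = n₀ / (1 + (n₀−1)/N) = 144.62 / 1.246 = 116.07
Round up: n = 117.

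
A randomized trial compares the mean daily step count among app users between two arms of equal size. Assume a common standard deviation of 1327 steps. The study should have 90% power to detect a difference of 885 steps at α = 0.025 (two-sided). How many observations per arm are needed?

56 per group

For two equal groups, n per group = 2·((z_{α/2} + z_β)·σ/δ)².
z_{α/2} = 2.241; z_β = 1.282 (power 90%).
n = 2 × (3.523 × 1327 / 885)² = 2 × 27.90 = 55.80
Round up: n = 56 per group.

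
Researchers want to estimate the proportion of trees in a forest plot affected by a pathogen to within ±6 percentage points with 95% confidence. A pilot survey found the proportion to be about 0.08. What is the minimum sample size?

79

For a proportion with margin E = 0.06 at 95% confidence, z = 1.960.
n = p̂(1−p̂)(z/E)² = 0.08 × 0.92 × (1.960/0.06)² = 78.54
Round up: n = 79.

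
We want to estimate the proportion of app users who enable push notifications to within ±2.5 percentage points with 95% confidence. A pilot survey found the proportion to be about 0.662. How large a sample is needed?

For a proportion with margin E = 0.025 at 95% confidence, z = 1.960.
n = p̂(1−p̂)(z/E)² = 0.662 × 0.338 × (1.960/0.025)² = 1375.33
Round up: n = 1376.

n = 1376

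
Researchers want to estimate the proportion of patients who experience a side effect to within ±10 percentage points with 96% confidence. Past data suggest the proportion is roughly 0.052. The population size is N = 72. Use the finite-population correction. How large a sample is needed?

For a proportion with margin E = 0.1 at 96% confidence, z = 2.054.
n = p̂(1−p̂)(z/E)² = 0.052 × 0.948 × (2.054/0.1)² = 20.80 — call this n₀.
Finite-population correction with N = 72: n = n₀ / (1 + (n₀−1)/N) = 20.80 / 1.275 = 16.31
Round up: n = 17.

17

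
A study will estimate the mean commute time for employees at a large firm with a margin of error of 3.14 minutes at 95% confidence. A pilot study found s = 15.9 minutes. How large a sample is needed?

For a mean, the margin of error is E = z·σ/√n, so n = (zσ/E)².
At 95% confidence, z = 1.960.
n = (1.960 × 15.9 / 3.14)² = 98.50
Round up: n = 99.

99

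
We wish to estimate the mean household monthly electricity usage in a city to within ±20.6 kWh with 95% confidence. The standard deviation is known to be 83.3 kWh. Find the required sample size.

63

For a mean, the margin of error is E = z·σ/√n, so n = (zσ/E)².
At 95% confidence, z = 1.960.
n = (1.960 × 83.3 / 20.6)² = 62.82
Round up: n = 63.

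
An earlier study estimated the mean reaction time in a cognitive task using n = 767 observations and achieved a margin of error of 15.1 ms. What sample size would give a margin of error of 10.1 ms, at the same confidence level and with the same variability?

Margin of error scales as 1/√n, so n₂ = n₁·(E₁/E₂)².
n₂ = 767 × (15.1/10.1)² = 767 × 2.235 = 1714.24
Round up: n₂ = 1715.

1715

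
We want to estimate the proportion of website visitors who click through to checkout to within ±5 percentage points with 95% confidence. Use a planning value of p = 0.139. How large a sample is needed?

n = 184

For a proportion with margin E = 0.05 at 95% confidence, z = 1.960.
n = p̂(1−p̂)(z/E)² = 0.139 × 0.861 × (1.960/0.05)² = 183.90
Round up: n = 184.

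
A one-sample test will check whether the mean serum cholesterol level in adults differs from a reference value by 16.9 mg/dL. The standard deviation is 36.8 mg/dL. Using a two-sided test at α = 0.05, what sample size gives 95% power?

For a one-sample z-test, n = ((z_{α/2} + z_β)·σ/δ)².
z_{α/2} = 1.960 (two-sided α = 0.05); z_β = 1.645 (power 95% → β = 0.05).
n = (3.605 × 36.8 / 16.9)² = 61.62
Round up: n = 62.

62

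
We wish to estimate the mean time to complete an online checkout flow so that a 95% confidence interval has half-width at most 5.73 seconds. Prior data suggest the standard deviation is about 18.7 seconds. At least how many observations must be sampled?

41

For a mean, the margin of error is E = z·σ/√n, so n = (zσ/E)².
At 95% confidence, z = 1.960.
n = (1.960 × 18.7 / 5.73)² = 40.92
Round up: n = 41.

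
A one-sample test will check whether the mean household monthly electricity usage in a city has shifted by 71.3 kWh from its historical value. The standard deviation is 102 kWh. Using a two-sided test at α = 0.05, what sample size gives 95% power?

For a one-sample z-test, n = ((z_{α/2} + z_β)·σ/δ)².
z_{α/2} = 1.960 (two-sided α = 0.05); z_β = 1.645 (power 95% → β = 0.05).
n = (3.605 × 102 / 71.3)² = 26.60
Round up: n = 27.

n = 27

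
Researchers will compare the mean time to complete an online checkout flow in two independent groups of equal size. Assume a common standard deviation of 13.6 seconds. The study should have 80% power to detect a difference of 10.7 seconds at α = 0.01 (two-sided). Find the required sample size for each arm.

38 per group

For two equal groups, n per group = 2·((z_{α/2} + z_β)·σ/δ)².
z_{α/2} = 2.576; z_β = 0.842 (power 80%).
n = 2 × (3.418 × 13.6 / 10.7)² = 2 × 18.87 = 37.74
Round up: n = 38 per group.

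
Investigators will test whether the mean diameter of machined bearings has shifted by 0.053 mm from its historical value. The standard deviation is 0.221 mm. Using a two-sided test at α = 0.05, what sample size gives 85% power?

For a one-sample z-test, n = ((z_{α/2} + z_β)·σ/δ)².
z_{α/2} = 1.960 (two-sided α = 0.05); z_β = 1.036 (power 85% → β = 0.15).
n = (2.996 × 0.221 / 0.053)² = 156.07
Round up: n = 157.

157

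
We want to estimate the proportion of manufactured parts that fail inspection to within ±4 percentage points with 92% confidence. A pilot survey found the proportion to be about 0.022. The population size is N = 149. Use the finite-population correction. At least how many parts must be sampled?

33

For a proportion with margin E = 0.04 at 92% confidence, z = 1.751.
n = p̂(1−p̂)(z/E)² = 0.022 × 0.978 × (1.751/0.04)² = 41.23 — call this n₀.
Finite-population correction with N = 149: n = n₀ / (1 + (n₀−1)/N) = 41.23 / 1.27 = 32.46
Round up: n = 33.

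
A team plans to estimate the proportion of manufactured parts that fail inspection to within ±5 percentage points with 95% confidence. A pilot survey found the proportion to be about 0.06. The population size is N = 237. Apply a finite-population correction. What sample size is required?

n = 64

For a proportion with margin E = 0.05 at 95% confidence, z = 1.960.
n = p̂(1−p̂)(z/E)² = 0.06 × 0.94 × (1.960/0.05)² = 86.67 — call this n₀.
Finite-population correction with N = 237: n = n₀ / (1 + (n₀−1)/N) = 86.67 / 1.361 = 63.68
Round up: n = 64.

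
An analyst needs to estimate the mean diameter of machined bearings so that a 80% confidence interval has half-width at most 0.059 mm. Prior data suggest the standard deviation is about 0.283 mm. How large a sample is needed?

38

For a mean, the margin of error is E = z·σ/√n, so n = (zσ/E)².
At 80% confidence, z = 1.282.
n = (1.282 × 0.283 / 0.059)² = 37.81
Round up: n = 38.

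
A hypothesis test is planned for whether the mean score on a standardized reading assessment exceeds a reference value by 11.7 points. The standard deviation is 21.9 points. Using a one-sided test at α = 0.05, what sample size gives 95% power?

For a one-sample z-test, n = ((z_α + z_β)·σ/δ)².
z_α = 1.645 (one-sided α = 0.05); z_β = 1.645 (power 95% → β = 0.05).
n = (3.290 × 21.9 / 11.7)² = 37.92
Round up: n = 38.

38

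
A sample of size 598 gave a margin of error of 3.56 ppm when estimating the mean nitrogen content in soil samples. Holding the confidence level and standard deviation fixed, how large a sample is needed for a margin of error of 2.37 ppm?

Margin of error scales as 1/√n, so n₂ = n₁·(E₁/E₂)².
n₂ = 598 × (3.56/2.37)² = 598 × 2.256 = 1349.09
Round up: n₂ = 1350.

n = 1350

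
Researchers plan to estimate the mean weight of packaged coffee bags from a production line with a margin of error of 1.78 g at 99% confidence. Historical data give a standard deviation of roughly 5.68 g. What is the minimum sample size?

68

For a mean, the margin of error is E = z·σ/√n, so n = (zσ/E)².
At 99% confidence, z = 2.576.
n = (2.576 × 5.68 / 1.78)² = 67.57
Round up: n = 68.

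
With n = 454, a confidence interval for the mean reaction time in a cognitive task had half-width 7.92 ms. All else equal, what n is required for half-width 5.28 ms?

Margin of error scales as 1/√n, so n₂ = n₁·(E₁/E₂)².
n₂ = 454 × (7.92/5.28)² = 454 × 2.25 = 1021.50
Round up: n₂ = 1022.

1022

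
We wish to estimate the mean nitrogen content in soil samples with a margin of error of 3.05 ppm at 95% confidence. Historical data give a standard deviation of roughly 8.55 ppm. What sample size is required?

For a mean, the margin of error is E = z·σ/√n, so n = (zσ/E)².
At 95% confidence, z = 1.960.
n = (1.960 × 8.55 / 3.05)² = 30.19
Round up: n = 31.

31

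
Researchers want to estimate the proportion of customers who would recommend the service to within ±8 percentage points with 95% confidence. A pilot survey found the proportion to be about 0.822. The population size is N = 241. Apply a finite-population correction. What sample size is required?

65

For a proportion with margin E = 0.08 at 95% confidence, z = 1.960.
n = p̂(1−p̂)(z/E)² = 0.822 × 0.178 × (1.960/0.08)² = 87.83 — call this n₀.
Finite-population correction with N = 241: n = n₀ / (1 + (n₀−1)/N) = 87.83 / 1.36 = 64.58
Round up: n = 65.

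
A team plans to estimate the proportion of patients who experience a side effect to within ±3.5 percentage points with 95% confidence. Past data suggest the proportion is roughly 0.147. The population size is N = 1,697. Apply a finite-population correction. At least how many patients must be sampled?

n = 320

For a proportion with margin E = 0.035 at 95% confidence, z = 1.960.
n = p̂(1−p̂)(z/E)² = 0.147 × 0.853 × (1.960/0.035)² = 393.23 — call this n₀.
Finite-population correction with N = 1,697: n = n₀ / (1 + (n₀−1)/N) = 393.23 / 1.231 = 319.44
Round up: n = 320.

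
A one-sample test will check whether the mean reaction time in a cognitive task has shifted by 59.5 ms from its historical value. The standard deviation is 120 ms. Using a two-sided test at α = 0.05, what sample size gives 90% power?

For a one-sample z-test, n = ((z_{α/2} + z_β)·σ/δ)².
z_{α/2} = 1.960 (two-sided α = 0.05); z_β = 1.282 (power 90% → β = 0.1).
n = (3.242 × 120 / 59.5)² = 42.75
Round up: n = 43.

n = 43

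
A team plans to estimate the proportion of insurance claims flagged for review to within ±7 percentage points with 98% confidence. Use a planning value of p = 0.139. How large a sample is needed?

For a proportion with margin E = 0.07 at 98% confidence, z = 2.326.
n = p̂(1−p̂)(z/E)² = 0.139 × 0.861 × (2.326/0.07)² = 132.14
Round up: n = 133.

n = 133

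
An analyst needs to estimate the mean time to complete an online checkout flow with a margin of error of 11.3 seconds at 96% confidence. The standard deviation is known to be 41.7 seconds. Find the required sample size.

58

For a mean, the margin of error is E = z·σ/√n, so n = (zσ/E)².
At 96% confidence, z = 2.054.
n = (2.054 × 41.7 / 11.3)² = 57.45
Round up: n = 58.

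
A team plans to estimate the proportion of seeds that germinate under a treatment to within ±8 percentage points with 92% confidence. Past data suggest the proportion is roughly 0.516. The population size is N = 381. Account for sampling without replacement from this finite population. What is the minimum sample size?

92

For a proportion with margin E = 0.08 at 92% confidence, z = 1.751.
n = p̂(1−p̂)(z/E)² = 0.516 × 0.484 × (1.751/0.08)² = 119.64 — call this n₀.
Finite-population correction with N = 381: n = n₀ / (1 + (n₀−1)/N) = 119.64 / 1.311 = 91.26
Round up: n = 92.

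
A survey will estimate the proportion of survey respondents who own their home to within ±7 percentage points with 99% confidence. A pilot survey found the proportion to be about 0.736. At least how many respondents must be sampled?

n = 264

For a proportion with margin E = 0.07 at 99% confidence, z = 2.576.
n = p̂(1−p̂)(z/E)² = 0.736 × 0.264 × (2.576/0.07)² = 263.13
Round up: n = 264.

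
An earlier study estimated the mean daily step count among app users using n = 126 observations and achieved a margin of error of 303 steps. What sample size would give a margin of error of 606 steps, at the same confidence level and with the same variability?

Margin of error scales as 1/√n, so n₂ = n₁·(E₁/E₂)².
n₂ = 126 × (303/606)² = 126 × 0.25 = 31.50
Round up: n₂ = 32.

32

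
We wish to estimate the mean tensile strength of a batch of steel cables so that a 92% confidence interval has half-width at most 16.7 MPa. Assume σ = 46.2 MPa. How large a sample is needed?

For a mean, the margin of error is E = z·σ/√n, so n = (zσ/E)².
At 92% confidence, z = 1.751.
n = (1.751 × 46.2 / 16.7)² = 23.47
Round up: n = 24.

24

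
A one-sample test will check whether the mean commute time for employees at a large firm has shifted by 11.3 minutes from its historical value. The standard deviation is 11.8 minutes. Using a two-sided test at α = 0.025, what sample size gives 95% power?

For a one-sample z-test, n = ((z_{α/2} + z_β)·σ/δ)².
z_{α/2} = 2.241 (two-sided α = 0.025); z_β = 1.645 (power 95% → β = 0.05).
n = (3.886 × 11.8 / 11.3)² = 16.47
Round up: n = 17.

n = 17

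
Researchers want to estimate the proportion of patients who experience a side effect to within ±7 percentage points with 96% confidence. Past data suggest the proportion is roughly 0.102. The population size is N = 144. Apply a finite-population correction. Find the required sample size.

For a proportion with margin E = 0.07 at 96% confidence, z = 2.054.
n = p̂(1−p̂)(z/E)² = 0.102 × 0.898 × (2.054/0.07)² = 78.86 — call this n₀.
Finite-population correction with N = 144: n = n₀ / (1 + (n₀−1)/N) = 78.86 / 1.541 = 51.17
Round up: n = 52.

52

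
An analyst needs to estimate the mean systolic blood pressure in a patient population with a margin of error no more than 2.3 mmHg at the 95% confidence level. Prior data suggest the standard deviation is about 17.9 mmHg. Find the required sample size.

233

For a mean, the margin of error is E = z·σ/√n, so n = (zσ/E)².
At 95% confidence, z = 1.960.
n = (1.960 × 17.9 / 2.3)² = 232.68
Round up: n = 233.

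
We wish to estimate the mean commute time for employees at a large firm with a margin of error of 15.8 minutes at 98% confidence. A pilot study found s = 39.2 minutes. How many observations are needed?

For a mean, the margin of error is E = z·σ/√n, so n = (zσ/E)².
At 98% confidence, z = 2.326.
n = (2.326 × 39.2 / 15.8)² = 33.30
Round up: n = 34.

n = 34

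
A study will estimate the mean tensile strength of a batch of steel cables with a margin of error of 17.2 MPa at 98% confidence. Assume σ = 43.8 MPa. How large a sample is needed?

36

For a mean, the margin of error is E = z·σ/√n, so n = (zσ/E)².
At 98% confidence, z = 2.326.
n = (2.326 × 43.8 / 17.2)² = 35.08
Round up: n = 36.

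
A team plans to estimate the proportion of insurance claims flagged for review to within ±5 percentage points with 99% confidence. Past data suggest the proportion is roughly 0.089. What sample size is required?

For a proportion with margin E = 0.05 at 99% confidence, z = 2.576.
n = p̂(1−p̂)(z/E)² = 0.089 × 0.911 × (2.576/0.05)² = 215.21
Round up: n = 216.

216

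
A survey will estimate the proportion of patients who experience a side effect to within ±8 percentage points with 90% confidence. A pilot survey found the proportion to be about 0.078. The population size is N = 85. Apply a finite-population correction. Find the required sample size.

For a proportion with margin E = 0.08 at 90% confidence, z = 1.645.
n = p̂(1−p̂)(z/E)² = 0.078 × 0.922 × (1.645/0.08)² = 30.41 — call this n₀.
Finite-population correction with N = 85: n = n₀ / (1 + (n₀−1)/N) = 30.41 / 1.346 = 22.59
Round up: n = 23.

23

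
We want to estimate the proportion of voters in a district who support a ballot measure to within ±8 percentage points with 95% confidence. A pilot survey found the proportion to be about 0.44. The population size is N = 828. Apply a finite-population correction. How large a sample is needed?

n = 126

For a proportion with margin E = 0.08 at 95% confidence, z = 1.960.
n = p̂(1−p̂)(z/E)² = 0.44 × 0.56 × (1.960/0.08)² = 147.90 — call this n₀.
Finite-population correction with N = 828: n = n₀ / (1 + (n₀−1)/N) = 147.90 / 1.177 = 125.66
Round up: n = 126.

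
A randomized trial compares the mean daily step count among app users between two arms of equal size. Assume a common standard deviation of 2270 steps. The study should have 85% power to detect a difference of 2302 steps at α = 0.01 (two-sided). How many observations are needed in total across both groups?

For two equal groups, n per group = 2·((z_{α/2} + z_β)·σ/δ)².
z_{α/2} = 2.576; z_β = 1.036 (power 85%).
n = 2 × (3.612 × 2270 / 2302)² = 2 × 12.69 = 25.38
Round up: n = 26 per group.
Total across both groups: 2 × 26 = 52.

52 total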